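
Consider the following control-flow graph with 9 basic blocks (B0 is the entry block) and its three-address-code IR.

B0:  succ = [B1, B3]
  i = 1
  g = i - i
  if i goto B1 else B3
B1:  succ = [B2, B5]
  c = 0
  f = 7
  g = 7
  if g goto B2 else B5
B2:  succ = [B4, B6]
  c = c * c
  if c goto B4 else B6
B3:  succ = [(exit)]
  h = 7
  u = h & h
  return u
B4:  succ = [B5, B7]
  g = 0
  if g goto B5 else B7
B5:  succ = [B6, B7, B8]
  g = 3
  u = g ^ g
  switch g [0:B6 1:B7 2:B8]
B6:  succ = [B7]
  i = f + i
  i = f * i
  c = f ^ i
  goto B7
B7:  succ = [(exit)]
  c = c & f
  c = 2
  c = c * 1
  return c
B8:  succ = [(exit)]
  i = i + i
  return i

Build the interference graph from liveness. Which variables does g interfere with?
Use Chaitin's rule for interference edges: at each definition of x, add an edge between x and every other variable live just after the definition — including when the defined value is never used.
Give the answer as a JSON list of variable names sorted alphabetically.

Answer: ["c", "f", "i", "u"]

Derivation:
Per-block:
  B0: def={g,i} ue=∅
  B1: def={c,f,g} ue=∅
  B2: def={c} ue={c}
  B3: def={h,u} ue=∅
  B4: def={g} ue=∅
  B5: def={g,u} ue=∅
  B6: def={c,i} ue={f,i}
  B7: def={c} ue={c,f}
  B8: def={i} ue={i}

Liveness:
  live B0: ∅→{i}
  live B1: {i}→{c,f,i}
  live B2: {c,f,i}→{c,f,i}
  live B3: ∅→∅
  live B4: {c,f,i}→{c,f,i}
  live B5: {c,f,i}→{c,f,i}
  live B6: {f,i}→{c,f}
  live B7: {c,f}→∅
  live B8: {i}→∅

Interfere edges:
  c — {f,g,i,u}
  f — {c,g,i,u}
  g — {c,f,i,u}
  h — ∅
  i — {c,f,g,u}
  u — {c,f,g,i}

N(g) = ["c", "f", "i", "u"]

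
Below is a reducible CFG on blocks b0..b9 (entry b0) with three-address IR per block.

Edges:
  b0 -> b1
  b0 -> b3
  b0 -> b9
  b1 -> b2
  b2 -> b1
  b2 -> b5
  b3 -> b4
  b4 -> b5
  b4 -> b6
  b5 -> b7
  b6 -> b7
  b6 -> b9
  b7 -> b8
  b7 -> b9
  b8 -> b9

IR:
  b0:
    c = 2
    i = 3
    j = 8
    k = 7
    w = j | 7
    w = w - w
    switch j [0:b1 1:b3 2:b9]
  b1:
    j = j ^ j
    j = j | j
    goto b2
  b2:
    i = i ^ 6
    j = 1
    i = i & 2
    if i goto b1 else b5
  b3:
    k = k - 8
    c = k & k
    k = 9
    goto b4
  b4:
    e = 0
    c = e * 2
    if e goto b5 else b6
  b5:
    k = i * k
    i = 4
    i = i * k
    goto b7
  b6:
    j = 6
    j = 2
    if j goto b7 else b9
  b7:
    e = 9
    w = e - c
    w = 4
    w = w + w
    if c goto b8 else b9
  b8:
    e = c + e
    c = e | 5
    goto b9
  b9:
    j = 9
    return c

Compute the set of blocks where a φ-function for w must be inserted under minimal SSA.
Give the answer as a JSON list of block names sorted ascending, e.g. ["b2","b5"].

Answer: ["b9"]

Analysis:
idom tree: b1←b0 b2←b1 b3←b0 b4←b3 b5←b0 b6←b4 b7←b0 b8←b7 b9←b0
Join-block Dom:
  b1: preds {b0,b2}: {b0} ∩ {b0,b1,b2} = {b0}; idom=b0
  b5: preds {b2,b4}: {b0,b1,b2} ∩ {b0,b3,b4} = {b0}; idom=b0
  b7: preds {b5,b6}: {b0,b5} ∩ {b0,b3,b4,b6} = {b0}; idom=b0
  b9: preds {b0,b6,b7,b8}: {b0} ∩ {b0,b3,b4,b6} ∩ {b0,b7} ∩ {b0,b7,b8} = {b0}; idom=b0

DF derivation:
  b1←b0: walk · to b0
  b1←b2: walk b2→b1 to b0
  b5←b2: walk b2→b1 to b0
  b5←b4: walk b4→b3 to b0
  b7←b5: walk b5 to b0
  b7←b6: walk b6→b4→b3 to b0
  b9←b0: walk · to b0
  b9←b6: walk b6→b4→b3 to b0
  b9←b7: walk b7 to b0
  b9←b8: walk b8→b7 to b0
  b0 → ∅
  b1 → {b1,b5}
  b2 → {b1,b5}
  b3 → {b5,b7,b9}
  b4 → {b5,b7,b9}
  b5 → {b7}
  b6 → {b7,b9}
  b7 → {b9}
  b8 → {b9}
  b9 → ∅

φ for w: defs {b0,b7}
  DF⁺ = {b9}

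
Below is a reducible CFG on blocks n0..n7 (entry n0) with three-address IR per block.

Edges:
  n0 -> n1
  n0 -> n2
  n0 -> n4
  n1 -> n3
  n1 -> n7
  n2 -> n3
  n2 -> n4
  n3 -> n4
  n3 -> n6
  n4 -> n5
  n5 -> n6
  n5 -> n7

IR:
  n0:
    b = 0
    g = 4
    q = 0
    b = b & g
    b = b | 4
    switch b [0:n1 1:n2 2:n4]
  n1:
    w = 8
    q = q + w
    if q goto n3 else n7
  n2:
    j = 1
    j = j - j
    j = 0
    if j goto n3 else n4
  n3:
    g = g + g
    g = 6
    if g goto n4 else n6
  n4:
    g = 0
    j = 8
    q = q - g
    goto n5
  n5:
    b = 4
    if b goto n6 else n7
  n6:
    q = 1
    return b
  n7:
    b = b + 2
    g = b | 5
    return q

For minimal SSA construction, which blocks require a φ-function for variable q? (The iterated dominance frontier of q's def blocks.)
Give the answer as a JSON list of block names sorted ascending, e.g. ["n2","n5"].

Answer: ["n3", "n4", "n6", "n7"]

Analysis:
idom tree: n1←n0 n2←n0 n3←n0 n4←n0 n5←n4 n6←n0 n7←n0
Join-block Dom:
  n3: preds {n1,n2}: {n0,n1} ∩ {n0,n2} = {n0}; idom=n0
  n4: preds {n0,n2,n3}: {n0} ∩ {n0,n2} ∩ {n0,n3} = {n0}; idom=n0
  n6: preds {n3,n5}: {n0,n3} ∩ {n0,n4,n5} = {n0}; idom=n0
  n7: preds {n1,n5}: {n0,n1} ∩ {n0,n4,n5} = {n0}; idom=n0

Frontier:
  join n3 pred n1: n1 stop@n0
  join n3 pred n2: n2 stop@n0
  join n4 pred n0: · stop@n0
  join n4 pred n2: n2 stop@n0
  join n4 pred n3: n3 stop@n0
  join n6 pred n3: n3 stop@n0
  join n6 pred n5: n5→n4 stop@n0
  join n7 pred n1: n1 stop@n0
  join n7 pred n5: n5→n4 stop@n0
  n0 → ∅
  n1 → {n3,n7}
  n2 → {n3,n4}
  n3 → {n4,n6}
  n4 → {n6,n7}
  n5 → {n6,n7}
  n6 → ∅
  n7 → ∅

φ for q: defs {n0,n1,n4,n6}
  DF⁺ = {n3,n4,n6,n7}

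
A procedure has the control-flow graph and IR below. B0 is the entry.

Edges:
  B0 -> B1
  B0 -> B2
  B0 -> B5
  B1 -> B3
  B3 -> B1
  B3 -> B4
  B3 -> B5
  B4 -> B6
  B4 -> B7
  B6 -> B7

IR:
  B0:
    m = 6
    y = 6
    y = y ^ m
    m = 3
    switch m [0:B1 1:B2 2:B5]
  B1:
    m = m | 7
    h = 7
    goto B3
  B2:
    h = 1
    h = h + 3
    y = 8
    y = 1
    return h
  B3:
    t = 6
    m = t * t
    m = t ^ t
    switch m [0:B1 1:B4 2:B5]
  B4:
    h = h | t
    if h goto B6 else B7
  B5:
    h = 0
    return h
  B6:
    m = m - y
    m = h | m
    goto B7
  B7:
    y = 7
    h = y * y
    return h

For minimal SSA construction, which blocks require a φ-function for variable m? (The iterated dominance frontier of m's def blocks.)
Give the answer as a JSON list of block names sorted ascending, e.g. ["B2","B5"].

Answer: ["B1", "B5", "B7"]

Derivation:
idom tree: B1←B0 B2←B0 B3←B1 B4←B3 B5←B0 B6←B4 B7←B4
Dom at joins:
  B1: preds {B0,B3}: {B0} ∩ {B0,B1,B3} = {B0}; idom=B0
  B5: preds {B0,B3}: {B0} ∩ {B0,B1,B3} = {B0}; idom=B0
  B7: preds {B4,B6}: {B0,B1,B3,B4} ∩ {B0,B1,B3,B4,B6} = {B0,B1,B3,B4}; idom=B4

Frontier:
  B1←B0: walk · to B0
  B1←B3: walk B3→B1 to B0
  B5←B0: walk · to B0
  B5←B3: walk B3→B1 to B0
  B7←B4: walk · to B4
  B7←B6: walk B6 to B4
  DF(B0)=∅
  DF(B1)={B1,B5}
  DF(B2)=∅
  DF(B3)={B1,B5}
  DF(B4)=∅
  DF(B5)=∅
  DF(B6)={B7}
  DF(B7)=∅

φ for m: defs {B0,B1,B3,B6}
  DF⁺ = {B1,B5,B7}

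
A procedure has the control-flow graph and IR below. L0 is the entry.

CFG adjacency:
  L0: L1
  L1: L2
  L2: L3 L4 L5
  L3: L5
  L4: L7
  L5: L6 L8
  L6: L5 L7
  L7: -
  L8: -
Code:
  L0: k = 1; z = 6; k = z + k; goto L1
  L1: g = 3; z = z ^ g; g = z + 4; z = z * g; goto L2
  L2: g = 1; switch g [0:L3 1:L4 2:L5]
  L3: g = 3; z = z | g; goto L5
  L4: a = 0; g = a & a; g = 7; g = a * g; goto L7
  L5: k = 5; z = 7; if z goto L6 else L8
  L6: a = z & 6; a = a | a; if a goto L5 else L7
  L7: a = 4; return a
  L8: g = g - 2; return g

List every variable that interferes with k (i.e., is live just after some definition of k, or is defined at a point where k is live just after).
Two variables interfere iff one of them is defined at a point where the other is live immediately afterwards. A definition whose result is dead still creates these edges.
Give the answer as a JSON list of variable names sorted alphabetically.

Per-block:
  L0: {k,z} / ∅
  L1: {g,z} / {z}
  L2: {g} / ∅
  L3: {g,z} / {z}
  L4: {a,g} / ∅
  L5: {k,z} / ∅
  L6: {a} / {z}
  L7: {a} / ∅
  L8: {g} / {g}

Backward fixpoint:
  L0: in=∅ out={z}
  L1: in={z} out={z}
  L2: in={z} out={g,z}
  L3: in={z} out={g}
  L4: in=∅ out=∅
  L5: in={g} out={g,z}
  L6: in={g,z} out={g}
  L7: in=∅ out=∅
  L8: in={g} out=∅

Conflict graph:
  a: {g}
  g: {a,k,z}
  k: {g,z}
  z: {g,k}

N(k) = ["g", "z"]

Answer: ["g", "z"]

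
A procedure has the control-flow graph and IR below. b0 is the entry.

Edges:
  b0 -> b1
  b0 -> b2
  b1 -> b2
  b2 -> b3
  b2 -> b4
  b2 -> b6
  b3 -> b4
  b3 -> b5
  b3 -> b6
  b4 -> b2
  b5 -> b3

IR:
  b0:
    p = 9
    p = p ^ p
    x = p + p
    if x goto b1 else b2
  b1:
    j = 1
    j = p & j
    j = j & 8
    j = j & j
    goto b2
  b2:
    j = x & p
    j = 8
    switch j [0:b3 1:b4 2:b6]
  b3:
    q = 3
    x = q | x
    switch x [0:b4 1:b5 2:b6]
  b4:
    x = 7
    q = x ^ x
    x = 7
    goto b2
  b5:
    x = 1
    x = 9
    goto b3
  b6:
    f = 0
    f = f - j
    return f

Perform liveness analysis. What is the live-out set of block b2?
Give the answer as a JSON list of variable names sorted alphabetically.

Answer: ["j", "p", "x"]

Derivation:
Per-block:
  b0: {p,x} / ∅
  b1: {j} / {p}
  b2: {j} / {p,x}
  b3: {q,x} / {x}
  b4: {q,x} / ∅
  b5: {x} / ∅
  b6: {f} / {j}

Liveness:
  b0: in=∅ out={p,x}
  b1: in={p,x} out={p,x}
  b2: in={p,x} out={j,p,x}
  b3: in={j,p,x} out={j,p}
  b4: in={p} out={p,x}
  b5: in={j,p} out={j,p,x}
  b6: in={j} out=∅

live-out(b2) = ["j", "p", "x"]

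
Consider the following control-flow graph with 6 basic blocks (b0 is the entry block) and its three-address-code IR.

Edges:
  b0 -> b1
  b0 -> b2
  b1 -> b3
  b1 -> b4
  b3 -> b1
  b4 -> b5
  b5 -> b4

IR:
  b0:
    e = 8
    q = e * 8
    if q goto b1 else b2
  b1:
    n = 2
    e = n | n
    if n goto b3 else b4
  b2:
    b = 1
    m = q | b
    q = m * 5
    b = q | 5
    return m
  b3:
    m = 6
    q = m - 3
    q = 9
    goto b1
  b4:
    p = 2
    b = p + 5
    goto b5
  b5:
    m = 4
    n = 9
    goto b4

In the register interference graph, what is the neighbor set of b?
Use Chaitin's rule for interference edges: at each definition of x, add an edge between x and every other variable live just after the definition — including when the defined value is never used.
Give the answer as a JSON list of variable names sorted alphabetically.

Per-block:
  b0 def {e,q} use ∅
  b1 def {e,n} use ∅
  b2 def {b,m,q} use {q}
  b3 def {m,q} use ∅
  b4 def {b,p} use ∅
  b5 def {m,n} use ∅

Liveness:
  live b0: ∅→{q}
  live b1: ∅→∅
  live b2: {q}→∅
  live b3: ∅→∅
  live b4: ∅→∅
  live b5: ∅→∅

Interference:
  b — {m,q}
  e — {n}
  m — {b,q}
  n — {e}
  p — ∅
  q — {b,m}

N(b) = ["m", "q"]

Answer: ["m", "q"]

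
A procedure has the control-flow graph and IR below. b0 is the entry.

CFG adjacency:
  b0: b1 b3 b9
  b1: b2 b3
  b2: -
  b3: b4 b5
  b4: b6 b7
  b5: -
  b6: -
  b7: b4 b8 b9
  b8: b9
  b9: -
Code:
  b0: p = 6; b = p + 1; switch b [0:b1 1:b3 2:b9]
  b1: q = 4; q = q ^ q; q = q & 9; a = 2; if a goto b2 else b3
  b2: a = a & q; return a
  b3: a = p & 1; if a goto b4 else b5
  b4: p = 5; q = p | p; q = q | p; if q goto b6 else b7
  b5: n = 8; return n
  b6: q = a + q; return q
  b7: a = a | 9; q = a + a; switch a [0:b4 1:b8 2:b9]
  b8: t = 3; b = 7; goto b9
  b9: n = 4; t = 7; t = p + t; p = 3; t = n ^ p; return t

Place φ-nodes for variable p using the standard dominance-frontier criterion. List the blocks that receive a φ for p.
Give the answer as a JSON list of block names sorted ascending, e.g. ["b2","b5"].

idom tree: b1←b0 b2←b1 b3←b0 b4←b3 b5←b3 b6←b4 b7←b4 b8←b7 b9←b0
Dom at joins:
  b3: preds {b0,b1}: {b0} ∩ {b0,b1} = {b0}; idom=b0
  b4: preds {b3,b7}: {b0,b3} ∩ {b0,b3,b4,b7} = {b0,b3}; idom=b3
  b9: preds {b0,b7,b8}: {b0} ∩ {b0,b3,b4,b7} ∩ {b0,b3,b4,b7,b8} = {b0}; idom=b0

DF walk-up:
  join b3 pred b0: · stop@b0
  join b3 pred b1: b1 stop@b0
  join b4 pred b3: · stop@b3
  join b4 pred b7: b7→b4 stop@b3
  join b9 pred b0: · stop@b0
  join b9 pred b7: b7→b4→b3 stop@b0
  join b9 pred b8: b8→b7→b4→b3 stop@b0
  b0: DF=∅
  b1: DF={b3}
  b2: DF=∅
  b3: DF={b9}
  b4: DF={b4,b9}
  b5: DF=∅
  b6: DF=∅
  b7: DF={b4,b9}
  b8: DF={b9}
  b9: DF=∅

φ for p: defs {b0,b4,b9}
  DF⁺ = {b4,b9}

Answer: ["b4", "b9"]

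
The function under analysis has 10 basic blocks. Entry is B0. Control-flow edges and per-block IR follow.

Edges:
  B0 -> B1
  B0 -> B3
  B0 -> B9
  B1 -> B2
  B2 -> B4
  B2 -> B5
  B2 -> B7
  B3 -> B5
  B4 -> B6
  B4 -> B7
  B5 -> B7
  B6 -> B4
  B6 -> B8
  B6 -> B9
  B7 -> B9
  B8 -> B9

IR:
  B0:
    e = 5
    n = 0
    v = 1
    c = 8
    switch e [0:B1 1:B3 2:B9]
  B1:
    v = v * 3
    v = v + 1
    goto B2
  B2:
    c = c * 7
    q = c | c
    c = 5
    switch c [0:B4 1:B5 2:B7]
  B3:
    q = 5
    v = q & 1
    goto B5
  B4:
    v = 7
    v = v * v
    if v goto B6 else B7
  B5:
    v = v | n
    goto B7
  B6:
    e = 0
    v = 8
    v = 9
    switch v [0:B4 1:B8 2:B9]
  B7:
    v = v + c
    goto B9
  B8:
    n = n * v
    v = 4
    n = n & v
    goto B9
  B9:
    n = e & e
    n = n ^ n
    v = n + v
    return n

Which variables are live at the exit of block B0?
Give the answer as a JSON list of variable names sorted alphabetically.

Block summaries:
  B0: def={c,e,n,v} ue=∅
  B1: def={v} ue={v}
  B2: def={c,q} ue={c}
  B3: def={q,v} ue=∅
  B4: def={v} ue=∅
  B5: def={v} ue={n,v}
  B6: def={e,v} ue=∅
  B7: def={v} ue={c,v}
  B8: def={n,v} ue={n,v}
  B9: def={n,v} ue={e,v}

Live sets:
  live B0: ∅→{c,e,n,v}
  live B1: {c,e,n,v}→{c,e,n,v}
  live B2: {c,e,n,v}→{c,e,n,v}
  live B3: {c,e,n}→{c,e,n,v}
  live B4: {c,e,n}→{c,e,n,v}
  live B5: {c,e,n,v}→{c,e,v}
  live B6: {c,n}→{c,e,n,v}
  live B7: {c,e,v}→{e,v}
  live B8: {e,n,v}→{e,v}
  live B9: {e,v}→∅

live-out(B0) = ["c", "e", "n", "v"]

Answer: ["c", "e", "n", "v"]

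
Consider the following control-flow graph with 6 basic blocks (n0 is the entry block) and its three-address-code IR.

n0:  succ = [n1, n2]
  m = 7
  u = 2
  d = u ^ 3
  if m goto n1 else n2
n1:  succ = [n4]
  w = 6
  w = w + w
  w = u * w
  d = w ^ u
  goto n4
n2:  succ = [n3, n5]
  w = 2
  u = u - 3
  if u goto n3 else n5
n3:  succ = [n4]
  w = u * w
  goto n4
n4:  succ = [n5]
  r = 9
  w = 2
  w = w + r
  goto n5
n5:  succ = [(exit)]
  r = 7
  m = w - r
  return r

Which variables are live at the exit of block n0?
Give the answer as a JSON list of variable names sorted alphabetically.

def/use:
  n0: def={d,m,u} ue=∅
  n1: def={d,w} ue={u}
  n2: def={u,w} ue={u}
  n3: def={w} ue={u,w}
  n4: def={r,w} ue=∅
  n5: def={m,r} ue={w}

Live sets:
  n0 li=∅ lo={u}
  n1 li={u} lo=∅
  n2 li={u} lo={u,w}
  n3 li={u,w} lo=∅
  n4 li=∅ lo={w}
  n5 li={w} lo=∅

live-out(n0) = ["u"]

Answer: ["u"]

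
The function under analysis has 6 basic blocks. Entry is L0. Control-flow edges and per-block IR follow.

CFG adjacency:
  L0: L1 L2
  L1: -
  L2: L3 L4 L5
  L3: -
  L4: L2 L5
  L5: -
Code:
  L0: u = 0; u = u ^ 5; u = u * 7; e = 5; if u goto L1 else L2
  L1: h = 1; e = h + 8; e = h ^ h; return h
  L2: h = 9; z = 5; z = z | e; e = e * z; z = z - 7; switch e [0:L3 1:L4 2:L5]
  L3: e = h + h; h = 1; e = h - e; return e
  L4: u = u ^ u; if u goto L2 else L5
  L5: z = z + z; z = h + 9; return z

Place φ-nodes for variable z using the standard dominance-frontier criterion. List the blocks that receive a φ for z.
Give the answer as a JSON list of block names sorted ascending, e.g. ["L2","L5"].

idom tree: L1←L0 L2←L0 L3←L2 L4←L2 L5←L2
Dom∩ at merges:
  L2: preds {L0,L4}: {L0} ∩ {L0,L2,L4} = {L0}; idom=L0
  L5: preds {L2,L4}: {L0,L2} ∩ {L0,L2,L4} = {L0,L2}; idom=L2

DF walk-up:
  L2←L0: walk · to L0
  L2←L4: walk L4→L2 to L0
  L5←L2: walk · to L2
  L5←L4: walk L4 to L2
  DF(L0)=∅
  DF(L1)=∅
  DF(L2)={L2}
  DF(L3)=∅
  DF(L4)={L2,L5}
  DF(L5)=∅

φ for z: defs {L2,L5}
  DF⁺ = {L2}

Answer: ["L2"]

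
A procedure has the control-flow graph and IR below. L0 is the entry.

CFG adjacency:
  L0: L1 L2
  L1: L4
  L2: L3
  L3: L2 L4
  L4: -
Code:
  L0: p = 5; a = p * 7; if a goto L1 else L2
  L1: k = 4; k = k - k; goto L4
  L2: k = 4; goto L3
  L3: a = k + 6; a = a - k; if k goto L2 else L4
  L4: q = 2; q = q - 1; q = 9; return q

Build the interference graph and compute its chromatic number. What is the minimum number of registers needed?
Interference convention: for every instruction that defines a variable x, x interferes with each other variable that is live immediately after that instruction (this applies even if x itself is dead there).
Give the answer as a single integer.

def/use:
  L0: def={a,p} ue=∅
  L1: def={k} ue=∅
  L2: def={k} ue=∅
  L3: def={a} ue={k}
  L4: def={q} ue=∅

Liveness:
  L0: in=∅ out=∅
  L1: in=∅ out=∅
  L2: in=∅ out={k}
  L3: in={k} out=∅
  L4: in=∅ out=∅

Interference:
  a: {k}
  k: {a}
  p: ∅
  q: ∅

Chromatic number:
  {a,k} pairwise interfere (2-clique) ⇒ χ ≥ 2
  2-colouring: R0={a,p,q}  R1={k}
  χ = 2

Answer: 2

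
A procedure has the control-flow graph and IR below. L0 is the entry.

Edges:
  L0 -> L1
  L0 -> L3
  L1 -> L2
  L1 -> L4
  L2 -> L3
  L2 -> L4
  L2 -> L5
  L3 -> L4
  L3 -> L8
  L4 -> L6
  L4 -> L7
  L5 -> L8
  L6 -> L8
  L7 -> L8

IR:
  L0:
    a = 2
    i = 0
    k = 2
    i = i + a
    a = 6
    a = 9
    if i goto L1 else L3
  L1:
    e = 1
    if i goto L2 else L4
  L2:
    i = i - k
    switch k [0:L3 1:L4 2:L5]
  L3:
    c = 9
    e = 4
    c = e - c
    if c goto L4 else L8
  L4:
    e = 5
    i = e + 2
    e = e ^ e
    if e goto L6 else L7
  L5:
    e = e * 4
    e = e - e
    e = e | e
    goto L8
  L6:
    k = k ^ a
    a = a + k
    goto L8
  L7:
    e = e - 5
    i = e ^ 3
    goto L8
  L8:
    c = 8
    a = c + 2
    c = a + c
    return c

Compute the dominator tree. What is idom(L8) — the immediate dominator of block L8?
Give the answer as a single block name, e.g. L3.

Answer: L0

Working:
idom tree: L1←L0 L2←L1 L3←L0 L4←L0 L5←L2 L6←L4 L7←L4 L8←L0
Join-block Dom:
  L3: preds {L0,L2}: {L0} ∩ {L0,L1,L2} = {L0}; idom=L0
  L4: preds {L1,L2,L3}: {L0,L1} ∩ {L0,L1,L2} ∩ {L0,L3} = {L0}; idom=L0
  L8: preds {L3,L5,L6,L7}: {L0,L3} ∩ {L0,L1,L2,L5} ∩ {L0,L4,L6} ∩ {L0,L4,L7} = {L0}; idom=L0

idom(L8) = L0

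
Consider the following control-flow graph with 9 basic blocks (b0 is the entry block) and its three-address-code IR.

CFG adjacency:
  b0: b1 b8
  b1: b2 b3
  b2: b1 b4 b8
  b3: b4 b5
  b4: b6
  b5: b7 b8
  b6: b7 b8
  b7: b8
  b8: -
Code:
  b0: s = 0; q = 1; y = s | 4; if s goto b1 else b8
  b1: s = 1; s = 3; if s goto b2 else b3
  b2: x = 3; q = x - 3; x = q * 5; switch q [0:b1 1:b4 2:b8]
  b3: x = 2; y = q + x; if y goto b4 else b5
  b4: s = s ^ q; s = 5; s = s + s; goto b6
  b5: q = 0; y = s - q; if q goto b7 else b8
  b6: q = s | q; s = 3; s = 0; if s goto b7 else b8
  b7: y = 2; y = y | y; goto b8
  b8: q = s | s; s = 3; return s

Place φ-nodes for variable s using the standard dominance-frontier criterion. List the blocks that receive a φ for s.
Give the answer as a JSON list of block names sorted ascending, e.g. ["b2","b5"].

idom tree: b1←b0 b2←b1 b3←b1 b4←b1 b5←b3 b6←b4 b7←b1 b8←b0
Dom∩ at merges:
  b1: preds {b0,b2}: {b0} ∩ {b0,b1,b2} = {b0}; idom=b0
  b4: preds {b2,b3}: {b0,b1,b2} ∩ {b0,b1,b3} = {b0,b1}; idom=b1
  b7: preds {b5,b6}: {b0,b1,b3,b5} ∩ {b0,b1,b4,b6} = {b0,b1}; idom=b1
  b8: preds {b0,b2,b5,b6,b7}: {b0} ∩ {b0,b1,b2} ∩ {b0,b1,b3,b5} ∩ {b0,b1,b4,b6} ∩ {b0,b1,b7} = {b0}; idom=b0

Frontier:
  b1←b0: walk · to b0
  b1←b2: walk b2→b1 to b0
  b4←b2: walk b2 to b1
  b4←b3: walk b3 to b1
  b7←b5: walk b5→b3 to b1
  b7←b6: walk b6→b4 to b1
  b8←b0: walk · to b0
  b8←b2: walk b2→b1 to b0
  b8←b5: walk b5→b3→b1 to b0
  b8←b6: walk b6→b4→b1 to b0
  b8←b7: walk b7→b1 to b0
  b0: DF=∅
  b1: DF={b1,b8}
  b2: DF={b1,b4,b8}
  b3: DF={b4,b7,b8}
  b4: DF={b7,b8}
  b5: DF={b7,b8}
  b6: DF={b7,b8}
  b7: DF={b8}
  b8: DF=∅

φ for s: defs {b0,b1,b4,b6,b8}
  DF⁺ = {b1,b7,b8}

Answer: ["b1", "b7", "b8"]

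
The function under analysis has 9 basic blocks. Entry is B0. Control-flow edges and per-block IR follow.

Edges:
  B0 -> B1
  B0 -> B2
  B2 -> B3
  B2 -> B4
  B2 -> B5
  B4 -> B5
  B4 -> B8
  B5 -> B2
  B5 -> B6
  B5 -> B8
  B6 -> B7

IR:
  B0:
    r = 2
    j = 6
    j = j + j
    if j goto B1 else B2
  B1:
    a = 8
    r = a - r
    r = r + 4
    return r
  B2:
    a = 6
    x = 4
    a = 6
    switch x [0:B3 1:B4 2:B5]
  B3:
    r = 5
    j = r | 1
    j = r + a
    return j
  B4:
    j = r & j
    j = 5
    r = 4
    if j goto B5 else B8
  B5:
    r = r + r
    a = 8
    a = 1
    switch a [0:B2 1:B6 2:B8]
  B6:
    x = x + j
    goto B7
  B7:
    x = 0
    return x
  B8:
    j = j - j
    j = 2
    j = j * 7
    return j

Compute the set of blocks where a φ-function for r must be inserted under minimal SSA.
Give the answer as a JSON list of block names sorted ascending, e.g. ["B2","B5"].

Answer: ["B2", "B5", "B8"]

Derivation:
idom tree: B1←B0 B2←B0 B3←B2 B4←B2 B5←B2 B6←B5 B7←B6 B8←B2
Dom∩ at merges:
  B2: preds {B0,B5}: {B0} ∩ {B0,B2,B5} = {B0}; idom=B0
  B5: preds {B2,B4}: {B0,B2} ∩ {B0,B2,B4} = {B0,B2}; idom=B2
  B8: preds {B4,B5}: {B0,B2,B4} ∩ {B0,B2,B5} = {B0,B2}; idom=B2

Frontier:
  B2←B0: walk · to B0
  B2←B5: walk B5→B2 to B0
  B5←B2: walk · to B2
  B5←B4: walk B4 to B2
  B8←B4: walk B4 to B2
  B8←B5: walk B5 to B2
  B0 → ∅
  B1 → ∅
  B2 → {B2}
  B3 → ∅
  B4 → {B5,B8}
  B5 → {B2,B8}
  B6 → ∅
  B7 → ∅
  B8 → ∅

φ for r: defs {B0,B1,B3,B4,B5}
  DF⁺ = {B2,B5,B8}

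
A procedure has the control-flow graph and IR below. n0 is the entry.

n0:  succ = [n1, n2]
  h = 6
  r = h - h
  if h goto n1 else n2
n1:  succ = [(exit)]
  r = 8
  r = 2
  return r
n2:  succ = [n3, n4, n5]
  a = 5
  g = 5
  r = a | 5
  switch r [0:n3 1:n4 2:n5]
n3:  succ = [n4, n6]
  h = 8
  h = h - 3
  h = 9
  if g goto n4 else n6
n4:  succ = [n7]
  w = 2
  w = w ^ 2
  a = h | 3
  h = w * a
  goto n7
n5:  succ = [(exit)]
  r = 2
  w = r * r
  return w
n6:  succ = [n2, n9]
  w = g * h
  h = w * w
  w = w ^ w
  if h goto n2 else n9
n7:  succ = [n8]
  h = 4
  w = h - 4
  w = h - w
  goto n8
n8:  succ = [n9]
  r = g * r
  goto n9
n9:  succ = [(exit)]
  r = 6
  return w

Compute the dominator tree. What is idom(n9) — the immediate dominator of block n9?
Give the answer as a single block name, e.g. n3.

idom tree: n1←n0 n2←n0 n3←n2 n4←n2 n5←n2 n6←n3 n7←n4 n8←n7 n9←n2
Dom at joins:
  n2: preds {n0,n6}: {n0} ∩ {n0,n2,n3,n6} = {n0}; idom=n0
  n4: preds {n2,n3}: {n0,n2} ∩ {n0,n2,n3} = {n0,n2}; idom=n2
  n9: preds {n6,n8}: {n0,n2,n3,n6} ∩ {n0,n2,n4,n7,n8} = {n0,n2}; idom=n2

idom(n9) = n2

Answer: n2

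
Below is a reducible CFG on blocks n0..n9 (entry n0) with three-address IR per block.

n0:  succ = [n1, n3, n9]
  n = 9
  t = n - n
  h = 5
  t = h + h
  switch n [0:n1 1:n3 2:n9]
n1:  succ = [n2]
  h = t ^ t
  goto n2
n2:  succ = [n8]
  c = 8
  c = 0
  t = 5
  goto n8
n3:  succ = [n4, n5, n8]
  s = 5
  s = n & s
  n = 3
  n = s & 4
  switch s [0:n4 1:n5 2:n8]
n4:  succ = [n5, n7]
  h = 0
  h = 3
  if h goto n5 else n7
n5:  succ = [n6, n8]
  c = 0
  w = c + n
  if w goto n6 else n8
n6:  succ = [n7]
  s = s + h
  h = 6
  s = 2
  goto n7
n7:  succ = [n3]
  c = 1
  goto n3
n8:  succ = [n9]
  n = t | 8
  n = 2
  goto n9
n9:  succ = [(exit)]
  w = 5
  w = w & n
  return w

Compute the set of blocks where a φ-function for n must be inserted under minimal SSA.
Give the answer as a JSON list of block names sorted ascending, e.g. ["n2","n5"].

idom tree: n1←n0 n2←n1 n3←n0 n4←n3 n5←n3 n6←n5 n7←n3 n8←n0 n9←n0
Join-block Dom:
  n3: preds {n0,n7}: {n0} ∩ {n0,n3,n7} = {n0}; idom=n0
  n5: preds {n3,n4}: {n0,n3} ∩ {n0,n3,n4} = {n0,n3}; idom=n3
  n7: preds {n4,n6}: {n0,n3,n4} ∩ {n0,n3,n5,n6} = {n0,n3}; idom=n3
  n8: preds {n2,n3,n5}: {n0,n1,n2} ∩ {n0,n3} ∩ {n0,n3,n5} = {n0}; idom=n0
  n9: preds {n0,n8}: {n0} ∩ {n0,n8} = {n0}; idom=n0

DF derivation:
  join n3 pred n0: · stop@n0
  join n3 pred n7: n7→n3 stop@n0
  join n5 pred n3: · stop@n3
  join n5 pred n4: n4 stop@n3
  join n7 pred n4: n4 stop@n3
  join n7 pred n6: n6→n5 stop@n3
  join n8 pred n2: n2→n1 stop@n0
  join n8 pred n3: n3 stop@n0
  join n8 pred n5: n5→n3 stop@n0
  join n9 pred n0: · stop@n0
  join n9 pred n8: n8 stop@n0
  n0: DF=∅
  n1: DF={n8}
  n2: DF={n8}
  n3: DF={n3,n8}
  n4: DF={n5,n7}
  n5: DF={n7,n8}
  n6: DF={n7}
  n7: DF={n3}
  n8: DF={n9}
  n9: DF=∅

φ for n: defs {n0,n3,n8}
  DF⁺ = {n3,n8,n9}

Answer: ["n3", "n8", "n9"]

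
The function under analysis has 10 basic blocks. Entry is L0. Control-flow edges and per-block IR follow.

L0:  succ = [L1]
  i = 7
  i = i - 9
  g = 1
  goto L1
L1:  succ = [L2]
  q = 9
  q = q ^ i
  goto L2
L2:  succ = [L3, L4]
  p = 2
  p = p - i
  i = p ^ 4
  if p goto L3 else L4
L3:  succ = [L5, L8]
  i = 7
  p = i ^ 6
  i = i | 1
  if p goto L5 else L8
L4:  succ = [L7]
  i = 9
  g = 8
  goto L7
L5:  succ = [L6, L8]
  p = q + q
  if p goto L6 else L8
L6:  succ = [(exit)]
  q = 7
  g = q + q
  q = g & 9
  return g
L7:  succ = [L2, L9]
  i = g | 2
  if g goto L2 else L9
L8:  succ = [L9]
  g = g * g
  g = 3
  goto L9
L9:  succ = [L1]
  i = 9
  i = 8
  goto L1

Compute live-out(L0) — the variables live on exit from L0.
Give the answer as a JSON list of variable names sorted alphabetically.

Answer: ["g", "i"]

Working:
Per-block:
  L0: {g,i} / ∅
  L1: {q} / {i}
  L2: {i,p} / {i}
  L3: {i,p} / ∅
  L4: {g,i} / ∅
  L5: {p} / {q}
  L6: {g,q} / ∅
  L7: {i} / {g}
  L8: {g} / {g}
  L9: {i} / ∅

Backward fixpoint:
  L0: in=∅ out={g,i}
  L1: in={g,i} out={g,i,q}
  L2: in={g,i,q} out={g,q}
  L3: in={g,q} out={g,q}
  L4: in={q} out={g,q}
  L5: in={g,q} out={g}
  L6: in=∅ out=∅
  L7: in={g,q} out={g,i,q}
  L8: in={g} out={g}
  L9: in={g} out={g,i}

live-out(L0) = ["g", "i"]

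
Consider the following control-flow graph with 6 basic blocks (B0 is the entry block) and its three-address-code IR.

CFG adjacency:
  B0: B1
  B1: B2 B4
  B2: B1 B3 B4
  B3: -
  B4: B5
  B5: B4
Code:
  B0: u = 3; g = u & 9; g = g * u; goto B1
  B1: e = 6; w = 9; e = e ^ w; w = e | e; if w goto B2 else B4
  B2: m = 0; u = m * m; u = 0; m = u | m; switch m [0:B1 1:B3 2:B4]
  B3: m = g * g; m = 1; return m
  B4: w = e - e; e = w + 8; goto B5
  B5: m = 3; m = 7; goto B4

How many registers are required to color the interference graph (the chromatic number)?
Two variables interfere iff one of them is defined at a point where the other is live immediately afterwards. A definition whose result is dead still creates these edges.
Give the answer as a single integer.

Answer: 4

Working:
Per-block:
  B0: def={g,u} ue=∅
  B1: def={e,w} ue=∅
  B2: def={m,u} ue=∅
  B3: def={m} ue={g}
  B4: def={e,w} ue={e}
  B5: def={m} ue=∅

Liveness:
  live B0: ∅→{g}
  live B1: {g}→{e,g}
  live B2: {e,g}→{e,g}
  live B3: {g}→∅
  live B4: {e}→{e}
  live B5: {e}→{e}

Conflict graph:
  e: {g,m,u,w}
  g: {e,m,u,w}
  m: {e,g,u}
  u: {e,g,m}
  w: {e,g}

Chromatic number:
  clique {e,g,m,u} ⇒ need ≥ 4
  4-colouring: r0={e}  r1={g}  r2={m,w}  r3={u}
  χ = 4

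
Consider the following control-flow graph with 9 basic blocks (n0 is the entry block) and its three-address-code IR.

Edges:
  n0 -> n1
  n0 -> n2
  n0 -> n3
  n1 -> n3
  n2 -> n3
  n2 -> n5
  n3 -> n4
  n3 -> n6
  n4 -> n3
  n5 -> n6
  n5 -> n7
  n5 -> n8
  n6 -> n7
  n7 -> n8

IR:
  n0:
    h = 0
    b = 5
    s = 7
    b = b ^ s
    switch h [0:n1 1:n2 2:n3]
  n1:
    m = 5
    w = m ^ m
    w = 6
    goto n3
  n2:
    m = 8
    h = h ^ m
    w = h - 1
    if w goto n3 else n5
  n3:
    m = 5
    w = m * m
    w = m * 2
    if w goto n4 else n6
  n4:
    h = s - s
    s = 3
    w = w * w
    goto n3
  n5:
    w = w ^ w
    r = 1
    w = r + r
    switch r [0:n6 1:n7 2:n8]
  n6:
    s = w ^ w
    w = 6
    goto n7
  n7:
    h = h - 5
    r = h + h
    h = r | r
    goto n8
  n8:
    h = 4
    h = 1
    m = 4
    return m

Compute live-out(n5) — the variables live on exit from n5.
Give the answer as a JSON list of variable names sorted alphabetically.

def/use:
  n0: {b,h,s} / ∅
  n1: {m,w} / ∅
  n2: {h,m,w} / {h}
  n3: {m,w} / ∅
  n4: {h,s,w} / {s,w}
  n5: {r,w} / {w}
  n6: {s,w} / {w}
  n7: {h,r} / {h}
  n8: {h,m} / ∅

Live sets:
  n0: in=∅ out={h,s}
  n1: in={h,s} out={h,s}
  n2: in={h,s} out={h,s,w}
  n3: in={h,s} out={h,s,w}
  n4: in={s,w} out={h,s}
  n5: in={h,w} out={h,w}
  n6: in={h,w} out={h}
  n7: in={h} out=∅
  n8: in=∅ out=∅

live-out(n5) = ["h", "w"]

Answer: ["h", "w"]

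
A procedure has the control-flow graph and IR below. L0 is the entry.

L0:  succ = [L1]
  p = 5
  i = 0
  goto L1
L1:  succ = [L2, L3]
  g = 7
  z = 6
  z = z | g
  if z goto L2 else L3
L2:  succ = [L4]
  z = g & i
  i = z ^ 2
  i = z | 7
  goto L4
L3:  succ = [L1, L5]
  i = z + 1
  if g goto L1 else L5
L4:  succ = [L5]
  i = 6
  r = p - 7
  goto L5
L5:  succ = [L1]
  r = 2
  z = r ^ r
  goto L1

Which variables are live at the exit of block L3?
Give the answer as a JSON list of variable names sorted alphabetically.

Answer: ["i", "p"]

Derivation:
Per-block:
  L0: def={i,p} ue=∅
  L1: def={g,z} ue=∅
  L2: def={i,z} ue={g,i}
  L3: def={i} ue={g,z}
  L4: def={i,r} ue={p}
  L5: def={r,z} ue=∅

Liveness:
  L0: in=∅ out={i,p}
  L1: in={i,p} out={g,i,p,z}
  L2: in={g,i,p} out={p}
  L3: in={g,p,z} out={i,p}
  L4: in={p} out={i,p}
  L5: in={i,p} out={i,p}

live-out(L3) = ["i", "p"]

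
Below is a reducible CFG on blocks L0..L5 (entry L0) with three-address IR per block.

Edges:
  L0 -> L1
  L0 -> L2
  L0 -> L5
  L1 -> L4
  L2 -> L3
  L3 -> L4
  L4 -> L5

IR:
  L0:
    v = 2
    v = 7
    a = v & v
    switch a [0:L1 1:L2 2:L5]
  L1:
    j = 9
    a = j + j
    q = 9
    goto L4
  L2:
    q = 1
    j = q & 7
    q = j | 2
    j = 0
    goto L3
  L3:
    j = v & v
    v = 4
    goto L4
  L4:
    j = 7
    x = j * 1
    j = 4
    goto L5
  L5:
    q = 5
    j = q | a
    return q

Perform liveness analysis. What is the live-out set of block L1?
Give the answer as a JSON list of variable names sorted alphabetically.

Answer: ["a"]

Derivation:
Per-block:
  L0: def={a,v} ue=∅
  L1: def={a,j,q} ue=∅
  L2: def={j,q} ue=∅
  L3: def={j,v} ue={v}
  L4: def={j,x} ue=∅
  L5: def={j,q} ue={a}

Liveness:
  L0: in=∅ out={a,v}
  L1: in=∅ out={a}
  L2: in={a,v} out={a,v}
  L3: in={a,v} out={a}
  L4: in={a} out={a}
  L5: in={a} out=∅

live-out(L1) = ["a"]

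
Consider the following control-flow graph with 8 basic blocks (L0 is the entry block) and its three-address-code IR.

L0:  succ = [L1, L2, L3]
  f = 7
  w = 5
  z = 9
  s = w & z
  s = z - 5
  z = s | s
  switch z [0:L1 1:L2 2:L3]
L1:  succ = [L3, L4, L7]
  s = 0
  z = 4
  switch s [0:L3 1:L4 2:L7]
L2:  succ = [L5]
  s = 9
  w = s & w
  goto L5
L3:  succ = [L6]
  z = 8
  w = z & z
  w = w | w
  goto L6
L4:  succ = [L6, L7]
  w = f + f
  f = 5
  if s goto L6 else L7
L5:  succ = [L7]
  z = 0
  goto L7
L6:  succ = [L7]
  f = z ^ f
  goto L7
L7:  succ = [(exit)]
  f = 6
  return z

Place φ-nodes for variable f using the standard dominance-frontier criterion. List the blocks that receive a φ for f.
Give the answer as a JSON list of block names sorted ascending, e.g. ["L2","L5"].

Answer: ["L6", "L7"]

Working:
idom tree: L1←L0 L2←L0 L3←L0 L4←L1 L5←L2 L6←L0 L7←L0
Join-block Dom:
  L3: preds {L0,L1}: {L0} ∩ {L0,L1} = {L0}; idom=L0
  L6: preds {L3,L4}: {L0,L3} ∩ {L0,L1,L4} = {L0}; idom=L0
  L7: preds {L1,L4,L5,L6}: {L0,L1} ∩ {L0,L1,L4} ∩ {L0,L2,L5} ∩ {L0,L6} = {L0}; idom=L0

DF derivation:
  join L3 pred L0: · stop@L0
  join L3 pred L1: L1 stop@L0
  join L6 pred L3: L3 stop@L0
  join L6 pred L4: L4→L1 stop@L0
  join L7 pred L1: L1 stop@L0
  join L7 pred L4: L4→L1 stop@L0
  join L7 pred L5: L5→L2 stop@L0
  join L7 pred L6: L6 stop@L0
  L0: DF=∅
  L1: DF={L3,L6,L7}
  L2: DF={L7}
  L3: DF={L6}
  L4: DF={L6,L7}
  L5: DF={L7}
  L6: DF={L7}
  L7: DF=∅

φ for f: defs {L0,L4,L6,L7}
  DF⁺ = {L6,L7}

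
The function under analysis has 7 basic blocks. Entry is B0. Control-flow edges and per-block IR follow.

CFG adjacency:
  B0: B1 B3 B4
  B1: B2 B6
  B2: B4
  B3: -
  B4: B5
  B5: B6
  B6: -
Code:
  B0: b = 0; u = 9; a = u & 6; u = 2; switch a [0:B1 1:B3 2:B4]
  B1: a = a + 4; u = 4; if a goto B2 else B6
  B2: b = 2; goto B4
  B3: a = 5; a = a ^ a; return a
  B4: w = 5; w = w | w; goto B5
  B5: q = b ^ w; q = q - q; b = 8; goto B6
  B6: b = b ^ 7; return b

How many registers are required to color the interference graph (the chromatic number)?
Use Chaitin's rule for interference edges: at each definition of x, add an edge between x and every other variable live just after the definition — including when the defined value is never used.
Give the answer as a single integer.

def/use:
  B0: def={a,b,u} ue=∅
  B1: def={a,u} ue={a}
  B2: def={b} ue=∅
  B3: def={a} ue=∅
  B4: def={w} ue=∅
  B5: def={b,q} ue={b,w}
  B6: def={b} ue={b}

Liveness:
  live B0: ∅→{a,b}
  live B1: {a,b}→{b}
  live B2: ∅→{b}
  live B3: ∅→∅
  live B4: {b}→{b,w}
  live B5: {b,w}→{b}
  live B6: {b}→∅

Interfere edges:
  a: {b,u}
  b: {a,u,w}
  q: ∅
  u: {a,b}
  w: {b}

Registers:
  clique {a,b,u} ⇒ need ≥ 3
  assign a→c1 b→c0 q→c0 u→c2 w→c1 — no edge inside a register ⇒ χ ≤ 3
  χ = 3

Answer: 3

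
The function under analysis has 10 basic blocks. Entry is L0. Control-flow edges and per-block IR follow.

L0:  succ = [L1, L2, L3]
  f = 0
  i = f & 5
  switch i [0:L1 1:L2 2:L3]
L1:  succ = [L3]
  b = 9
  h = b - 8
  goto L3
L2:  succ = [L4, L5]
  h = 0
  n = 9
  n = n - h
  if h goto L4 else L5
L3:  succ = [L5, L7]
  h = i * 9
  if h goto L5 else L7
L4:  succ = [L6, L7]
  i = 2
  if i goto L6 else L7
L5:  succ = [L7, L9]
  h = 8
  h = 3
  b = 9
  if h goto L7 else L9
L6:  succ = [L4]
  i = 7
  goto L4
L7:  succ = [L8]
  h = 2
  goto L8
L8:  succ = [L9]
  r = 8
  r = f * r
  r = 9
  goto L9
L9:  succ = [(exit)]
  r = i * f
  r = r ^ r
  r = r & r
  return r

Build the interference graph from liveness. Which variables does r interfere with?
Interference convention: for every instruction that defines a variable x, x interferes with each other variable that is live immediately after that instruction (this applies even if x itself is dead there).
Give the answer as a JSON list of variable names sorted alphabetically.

Answer: ["f", "i"]

Derivation:
def/use:
  L0: {f,i} / ∅
  L1: {b,h} / ∅
  L2: {h,n} / ∅
  L3: {h} / {i}
  L4: {i} / ∅
  L5: {b,h} / ∅
  L6: {i} / ∅
  L7: {h} / ∅
  L8: {r} / {f}
  L9: {r} / {f,i}

Live sets:
  L0 li=∅ lo={f,i}
  L1 li={f,i} lo={f,i}
  L2 li={f,i} lo={f,i}
  L3 li={f,i} lo={f,i}
  L4 li={f} lo={f,i}
  L5 li={f,i} lo={f,i}
  L6 li={f} lo={f}
  L7 li={f,i} lo={f,i}
  L8 li={f,i} lo={f,i}
  L9 li={f,i} lo=∅

Interfere edges:
  b: {f,h,i}
  f: {b,h,i,n,r}
  h: {b,f,i,n}
  i: {b,f,h,n,r}
  n: {f,h,i}
  r: {f,i}

N(r) = ["f", "i"]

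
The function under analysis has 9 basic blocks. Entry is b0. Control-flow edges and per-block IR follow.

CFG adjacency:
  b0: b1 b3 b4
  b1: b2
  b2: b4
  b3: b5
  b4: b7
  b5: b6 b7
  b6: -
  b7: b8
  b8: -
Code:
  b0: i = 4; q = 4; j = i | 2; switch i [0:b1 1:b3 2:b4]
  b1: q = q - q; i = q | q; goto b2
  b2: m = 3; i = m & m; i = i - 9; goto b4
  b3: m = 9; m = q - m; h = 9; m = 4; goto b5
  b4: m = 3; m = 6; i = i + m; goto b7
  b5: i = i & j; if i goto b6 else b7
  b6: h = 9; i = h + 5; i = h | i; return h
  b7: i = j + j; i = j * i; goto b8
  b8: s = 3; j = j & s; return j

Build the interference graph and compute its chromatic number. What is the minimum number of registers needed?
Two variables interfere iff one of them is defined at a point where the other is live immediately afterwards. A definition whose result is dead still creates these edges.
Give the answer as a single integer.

Answer: 4

Working:
Block summaries:
  b0 def {i,j,q} use ∅
  b1 def {i,q} use {q}
  b2 def {i,m} use ∅
  b3 def {h,m} use {q}
  b4 def {i,m} use {i}
  b5 def {i} use {i,j}
  b6 def {h,i} use ∅
  b7 def {i} use {j}
  b8 def {j,s} use {j}

Liveness:
  b0: in=∅ out={i,j,q}
  b1: in={j,q} out={j}
  b2: in={j} out={i,j}
  b3: in={i,j,q} out={i,j}
  b4: in={i,j} out={j}
  b5: in={i,j} out={j}
  b6: in=∅ out=∅
  b7: in={j} out={j}
  b8: in={j} out=∅

Interfere edges:
  h: {i,j}
  i: {h,j,m,q}
  j: {h,i,m,q,s}
  m: {i,j,q}
  q: {i,j,m}
  s: {j}

Registers:
  clique {i,j,m,q} ⇒ need ≥ 4
  4-colouring: c0={j}  c1={i,s}  c2={h,m}  c3={q}
  χ = 4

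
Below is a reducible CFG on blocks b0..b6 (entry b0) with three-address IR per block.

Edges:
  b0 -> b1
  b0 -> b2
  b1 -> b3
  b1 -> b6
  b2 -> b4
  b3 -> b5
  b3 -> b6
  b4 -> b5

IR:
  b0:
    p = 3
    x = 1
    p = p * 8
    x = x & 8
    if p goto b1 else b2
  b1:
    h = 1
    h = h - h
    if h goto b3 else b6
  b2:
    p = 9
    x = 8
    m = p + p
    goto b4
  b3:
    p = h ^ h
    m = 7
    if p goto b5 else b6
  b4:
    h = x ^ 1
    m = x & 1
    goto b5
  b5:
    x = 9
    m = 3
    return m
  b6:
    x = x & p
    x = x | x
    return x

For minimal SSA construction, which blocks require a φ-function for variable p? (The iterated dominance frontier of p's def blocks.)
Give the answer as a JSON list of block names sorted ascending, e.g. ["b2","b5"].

idom tree: b1←b0 b2←b0 b3←b1 b4←b2 b5←b0 b6←b1
Dom∩ at merges:
  b5: preds {b3,b4}: {b0,b1,b3} ∩ {b0,b2,b4} = {b0}; idom=b0
  b6: preds {b1,b3}: {b0,b1} ∩ {b0,b1,b3} = {b0,b1}; idom=b1

DF walk-up:
  b5←b3: walk b3→b1 to b0
  b5←b4: walk b4→b2 to b0
  b6←b1: walk · to b1
  b6←b3: walk b3 to b1
  DF(b0)=∅
  DF(b1)={b5}
  DF(b2)={b5}
  DF(b3)={b5,b6}
  DF(b4)={b5}
  DF(b5)=∅
  DF(b6)=∅

φ for p: defs {b0,b2,b3}
  DF⁺ = {b5,b6}

Answer: ["b5", "b6"]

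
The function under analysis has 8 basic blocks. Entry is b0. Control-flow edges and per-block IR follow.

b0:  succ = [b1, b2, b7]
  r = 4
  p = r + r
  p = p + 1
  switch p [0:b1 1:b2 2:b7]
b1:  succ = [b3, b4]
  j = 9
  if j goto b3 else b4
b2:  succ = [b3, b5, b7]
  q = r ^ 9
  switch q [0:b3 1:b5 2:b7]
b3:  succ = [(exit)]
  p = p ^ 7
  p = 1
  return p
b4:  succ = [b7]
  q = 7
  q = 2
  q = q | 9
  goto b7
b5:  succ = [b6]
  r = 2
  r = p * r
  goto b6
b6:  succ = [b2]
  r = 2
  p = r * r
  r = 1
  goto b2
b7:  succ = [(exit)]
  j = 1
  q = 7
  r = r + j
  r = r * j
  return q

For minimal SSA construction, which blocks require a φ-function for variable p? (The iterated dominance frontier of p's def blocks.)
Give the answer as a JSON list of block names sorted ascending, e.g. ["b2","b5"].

idom tree: b1←b0 b2←b0 b3←b0 b4←b1 b5←b2 b6←b5 b7←b0
Join-block Dom:
  b2: preds {b0,b6}: {b0} ∩ {b0,b2,b5,b6} = {b0}; idom=b0
  b3: preds {b1,b2}: {b0,b1} ∩ {b0,b2} = {b0}; idom=b0
  b7: preds {b0,b2,b4}: {b0} ∩ {b0,b2} ∩ {b0,b1,b4} = {b0}; idom=b0

DF walk-up:
  join b2 pred b0: · stop@b0
  join b2 pred b6: b6→b5→b2 stop@b0
  join b3 pred b1: b1 stop@b0
  join b3 pred b2: b2 stop@b0
  join b7 pred b0: · stop@b0
  join b7 pred b2: b2 stop@b0
  join b7 pred b4: b4→b1 stop@b0
  b0 → ∅
  b1 → {b3,b7}
  b2 → {b2,b3,b7}
  b3 → ∅
  b4 → {b7}
  b5 → {b2}
  b6 → {b2}
  b7 → ∅

φ for p: defs {b0,b3,b6}
  DF⁺ = {b2,b3,b7}

Answer: ["b2", "b3", "b7"]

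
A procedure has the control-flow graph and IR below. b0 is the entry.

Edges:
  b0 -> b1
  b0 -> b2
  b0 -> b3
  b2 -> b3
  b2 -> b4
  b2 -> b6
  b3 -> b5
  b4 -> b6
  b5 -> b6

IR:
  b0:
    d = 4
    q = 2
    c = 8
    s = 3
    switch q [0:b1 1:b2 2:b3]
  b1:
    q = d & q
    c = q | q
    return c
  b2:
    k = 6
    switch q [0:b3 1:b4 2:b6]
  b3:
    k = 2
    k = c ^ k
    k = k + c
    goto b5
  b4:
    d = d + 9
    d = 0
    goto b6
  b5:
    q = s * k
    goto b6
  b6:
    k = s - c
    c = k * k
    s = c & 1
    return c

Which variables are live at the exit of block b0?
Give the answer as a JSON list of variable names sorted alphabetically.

Answer: ["c", "d", "q", "s"]

Analysis:
def/use:
  b0 def {c,d,q,s} use ∅
  b1 def {c,q} use {d,q}
  b2 def {k} use {q}
  b3 def {k} use {c}
  b4 def {d} use {d}
  b5 def {q} use {k,s}
  b6 def {c,k,s} use {c,s}

Backward fixpoint:
  b0 li=∅ lo={c,d,q,s}
  b1 li={d,q} lo=∅
  b2 li={c,d,q,s} lo={c,d,s}
  b3 li={c,s} lo={c,k,s}
  b4 li={c,d,s} lo={c,s}
  b5 li={c,k,s} lo={c,s}
  b6 li={c,s} lo=∅

live-out(b0) = ["c", "d", "q", "s"]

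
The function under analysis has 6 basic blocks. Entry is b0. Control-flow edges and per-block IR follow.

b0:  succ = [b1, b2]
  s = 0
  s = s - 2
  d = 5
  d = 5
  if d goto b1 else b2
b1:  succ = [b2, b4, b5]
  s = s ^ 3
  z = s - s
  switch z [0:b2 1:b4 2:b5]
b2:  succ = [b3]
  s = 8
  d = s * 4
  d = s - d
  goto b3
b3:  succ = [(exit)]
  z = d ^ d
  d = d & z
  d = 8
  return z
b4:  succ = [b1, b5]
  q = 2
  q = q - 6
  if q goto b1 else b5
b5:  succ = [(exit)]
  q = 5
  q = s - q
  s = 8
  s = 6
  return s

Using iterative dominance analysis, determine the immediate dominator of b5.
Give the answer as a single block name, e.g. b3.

Answer: b1

Working:
idom tree: b1←b0 b2←b0 b3←b2 b4←b1 b5←b1
Dom at joins:
  b1: preds {b0,b4}: {b0} ∩ {b0,b1,b4} = {b0}; idom=b0
  b2: preds {b0,b1}: {b0} ∩ {b0,b1} = {b0}; idom=b0
  b5: preds {b1,b4}: {b0,b1} ∩ {b0,b1,b4} = {b0,b1}; idom=b1

idom(b5) = b1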